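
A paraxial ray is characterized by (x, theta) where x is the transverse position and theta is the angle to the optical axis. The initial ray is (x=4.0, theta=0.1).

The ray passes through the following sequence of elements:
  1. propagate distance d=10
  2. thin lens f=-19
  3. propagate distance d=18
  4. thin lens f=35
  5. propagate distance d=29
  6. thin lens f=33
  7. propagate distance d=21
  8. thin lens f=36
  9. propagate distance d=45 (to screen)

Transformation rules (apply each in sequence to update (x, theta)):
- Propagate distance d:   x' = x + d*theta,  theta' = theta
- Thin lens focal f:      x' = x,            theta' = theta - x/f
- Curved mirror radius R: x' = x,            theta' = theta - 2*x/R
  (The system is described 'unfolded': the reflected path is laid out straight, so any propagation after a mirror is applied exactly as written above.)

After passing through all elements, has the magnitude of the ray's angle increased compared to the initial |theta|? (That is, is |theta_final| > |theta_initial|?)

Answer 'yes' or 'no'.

Answer: yes

Derivation:
Initial: x=4.0000 theta=0.1000
After 1 (propagate distance d=10): x=5.0000 theta=0.1000
After 2 (thin lens f=-19): x=5.0000 theta=69/190 (≈0.3632)
After 3 (propagate distance d=18): x=1096/95 (≈11.5368) theta=69/190 (≈0.3632)
After 4 (thin lens f=35): x=1096/95 (≈11.5368) theta=223/6650 (≈0.0335)
After 5 (propagate distance d=29): x=83187/6650 (≈12.5093) theta=223/6650 (≈0.0335)
After 6 (thin lens f=33): x=83187/6650 (≈12.5093) theta=-12638/36575 (≈-0.3455)
After 7 (propagate distance d=21): x=384261/73150 (≈5.2531) theta=-12638/36575 (≈-0.3455)
After 8 (thin lens f=36): x=384261/73150 (≈5.2531) theta=-431399/877800 (≈-0.4915)
After 9 (propagate distance d=45 (to screen)): x=-4933941/292600 (≈-16.8624) theta=-431399/877800 (≈-0.4915)
|theta_initial|=0.1000 |theta_final|=431399/877800 (≈0.4915) -> increased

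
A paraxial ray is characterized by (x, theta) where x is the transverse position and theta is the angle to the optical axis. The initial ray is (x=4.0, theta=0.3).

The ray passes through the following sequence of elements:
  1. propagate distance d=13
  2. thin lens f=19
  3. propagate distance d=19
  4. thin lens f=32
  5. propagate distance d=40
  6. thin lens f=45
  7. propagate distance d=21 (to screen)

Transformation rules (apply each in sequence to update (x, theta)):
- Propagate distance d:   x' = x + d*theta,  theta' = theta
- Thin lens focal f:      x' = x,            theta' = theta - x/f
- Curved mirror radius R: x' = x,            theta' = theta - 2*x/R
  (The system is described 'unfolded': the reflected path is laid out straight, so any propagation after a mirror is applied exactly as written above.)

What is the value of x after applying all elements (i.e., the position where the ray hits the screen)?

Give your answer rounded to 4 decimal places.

Initial: x=4.0000 theta=0.3000
After 1 (propagate distance d=13): x=7.9000 theta=0.3000
After 2 (thin lens f=19): x=7.9000 theta=-11/95 (≈-0.1158)
After 3 (propagate distance d=19): x=5.7000 theta=-11/95 (≈-0.1158)
After 4 (thin lens f=32): x=5.7000 theta=-1787/6080 (≈-0.2939)
After 5 (propagate distance d=40): x=-4603/760 (≈-6.0566) theta=-1787/6080 (≈-0.2939)
After 6 (thin lens f=45): x=-4603/760 (≈-6.0566) theta=-43591/273600 (≈-0.1593)
After 7 (propagate distance d=21 (to screen)): x=-857497/91200 (≈-9.4024) theta=-43591/273600 (≈-0.1593)
Rounded to 4 decimal places: x = -9.4024

Answer: -9.4024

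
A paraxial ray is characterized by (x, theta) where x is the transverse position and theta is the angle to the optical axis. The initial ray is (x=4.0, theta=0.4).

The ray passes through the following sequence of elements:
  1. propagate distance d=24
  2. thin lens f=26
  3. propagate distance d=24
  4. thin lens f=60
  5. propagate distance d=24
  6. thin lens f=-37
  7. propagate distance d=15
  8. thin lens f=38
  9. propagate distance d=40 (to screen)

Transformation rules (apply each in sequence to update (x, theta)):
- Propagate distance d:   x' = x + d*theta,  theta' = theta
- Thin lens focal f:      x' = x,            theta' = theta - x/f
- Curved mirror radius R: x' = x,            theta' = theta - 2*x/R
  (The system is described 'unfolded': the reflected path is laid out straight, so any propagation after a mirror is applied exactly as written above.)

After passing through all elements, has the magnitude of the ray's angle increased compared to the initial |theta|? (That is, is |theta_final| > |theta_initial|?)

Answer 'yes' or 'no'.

Initial: x=4.0000 theta=0.4000
After 1 (propagate distance d=24): x=13.6000 theta=0.4000
After 2 (thin lens f=26): x=13.6000 theta=-8/65 (≈-0.1231)
After 3 (propagate distance d=24): x=692/65 (≈10.6462) theta=-8/65 (≈-0.1231)
After 4 (thin lens f=60): x=692/65 (≈10.6462) theta=-293/975 (≈-0.3005)
After 5 (propagate distance d=24): x=1116/325 (≈3.4338) theta=-293/975 (≈-0.3005)
After 6 (thin lens f=-37): x=1116/325 (≈3.4338) theta=-7493/36075 (≈-0.2077)
After 7 (propagate distance d=15): x=3827/12025 (≈0.3183) theta=-7493/36075 (≈-0.2077)
After 8 (thin lens f=38): x=3827/12025 (≈0.3183) theta=-59243/274170 (≈-0.2161)
After 9 (propagate distance d=40 (to screen)): x=-5706161/685425 (≈-8.3250) theta=-59243/274170 (≈-0.2161)
|theta_initial|=0.4000 |theta_final|=59243/274170 (≈0.2161) -> not increased

Answer: no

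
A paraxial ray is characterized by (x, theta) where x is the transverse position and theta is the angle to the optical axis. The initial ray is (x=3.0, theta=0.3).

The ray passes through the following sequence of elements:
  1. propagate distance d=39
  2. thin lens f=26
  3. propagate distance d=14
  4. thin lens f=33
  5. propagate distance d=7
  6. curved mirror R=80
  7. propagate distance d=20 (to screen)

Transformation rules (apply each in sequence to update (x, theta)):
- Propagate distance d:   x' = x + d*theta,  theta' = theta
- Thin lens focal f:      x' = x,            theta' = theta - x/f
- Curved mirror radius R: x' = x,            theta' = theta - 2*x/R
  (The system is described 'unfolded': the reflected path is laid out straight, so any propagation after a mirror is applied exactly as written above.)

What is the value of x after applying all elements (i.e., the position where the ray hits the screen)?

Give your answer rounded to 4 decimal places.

Initial: x=3.0000 theta=0.3000
After 1 (propagate distance d=39): x=14.7000 theta=0.3000
After 2 (thin lens f=26): x=14.7000 theta=-69/260 (≈-0.2654)
After 3 (propagate distance d=14): x=714/65 (≈10.9846) theta=-69/260 (≈-0.2654)
After 4 (thin lens f=33): x=714/65 (≈10.9846) theta=-1711/2860 (≈-0.5983)
After 5 (propagate distance d=7): x=19439/2860 (≈6.7969) theta=-1711/2860 (≈-0.5983)
After 6 (curved mirror R=80): x=19439/2860 (≈6.7969) theta=-7989/10400 (≈-0.7682)
After 7 (propagate distance d=20 (to screen)): x=-49001/5720 (≈-8.5666) theta=-7989/10400 (≈-0.7682)
Rounded to 4 decimal places: x = -8.5666

Answer: -8.5666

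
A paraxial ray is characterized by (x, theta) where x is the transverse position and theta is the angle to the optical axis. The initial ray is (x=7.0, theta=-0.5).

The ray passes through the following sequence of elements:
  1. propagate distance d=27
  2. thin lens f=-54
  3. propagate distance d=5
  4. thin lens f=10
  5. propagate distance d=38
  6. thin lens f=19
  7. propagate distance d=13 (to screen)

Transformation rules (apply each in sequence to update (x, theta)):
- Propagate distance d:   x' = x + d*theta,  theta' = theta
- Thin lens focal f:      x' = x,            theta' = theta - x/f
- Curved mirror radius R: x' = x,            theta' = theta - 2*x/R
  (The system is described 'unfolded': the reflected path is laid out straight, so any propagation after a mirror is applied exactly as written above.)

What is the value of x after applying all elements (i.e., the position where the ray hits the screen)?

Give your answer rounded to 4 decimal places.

Initial: x=7.0000 theta=-0.5000
After 1 (propagate distance d=27): x=-6.5000 theta=-0.5000
After 2 (thin lens f=-54): x=-6.5000 theta=-67/108 (≈-0.6204)
After 3 (propagate distance d=5): x=-1037/108 (≈-9.6019) theta=-67/108 (≈-0.6204)
After 4 (thin lens f=10): x=-1037/108 (≈-9.6019) theta=367/1080 (≈0.3398)
After 5 (propagate distance d=38): x=149/45 (≈3.3111) theta=367/1080 (≈0.3398)
After 6 (thin lens f=19): x=149/45 (≈3.3111) theta=3397/20520 (≈0.1655)
After 7 (propagate distance d=13 (to screen)): x=22421/4104 (≈5.4632) theta=3397/20520 (≈0.1655)
Rounded to 4 decimal places: x = 5.4632

Answer: 5.4632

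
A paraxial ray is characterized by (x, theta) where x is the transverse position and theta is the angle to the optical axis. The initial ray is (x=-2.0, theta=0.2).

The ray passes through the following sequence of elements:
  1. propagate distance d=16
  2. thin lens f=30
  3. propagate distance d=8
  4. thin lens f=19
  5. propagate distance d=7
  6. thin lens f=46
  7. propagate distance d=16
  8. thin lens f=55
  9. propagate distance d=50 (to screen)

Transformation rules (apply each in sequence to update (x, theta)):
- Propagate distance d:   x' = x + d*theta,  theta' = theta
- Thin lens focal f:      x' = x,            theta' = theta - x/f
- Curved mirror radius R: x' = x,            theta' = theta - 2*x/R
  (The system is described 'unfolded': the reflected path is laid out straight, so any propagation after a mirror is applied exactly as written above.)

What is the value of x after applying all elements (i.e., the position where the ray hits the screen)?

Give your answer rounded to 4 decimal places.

Initial: x=-2.0000 theta=0.2000
After 1 (propagate distance d=16): x=1.2000 theta=0.2000
After 2 (thin lens f=30): x=1.2000 theta=0.1600
After 3 (propagate distance d=8): x=2.4800 theta=0.1600
After 4 (thin lens f=19): x=2.4800 theta=14/475 (≈0.0295)
After 5 (propagate distance d=7): x=1276/475 (≈2.6863) theta=14/475 (≈0.0295)
After 6 (thin lens f=46): x=1276/475 (≈2.6863) theta=-316/10925 (≈-0.0289)
After 7 (propagate distance d=16): x=24292/10925 (≈2.2235) theta=-316/10925 (≈-0.0289)
After 8 (thin lens f=55): x=24292/10925 (≈2.2235) theta=-41672/600875 (≈-0.0694)
After 9 (propagate distance d=50 (to screen)): x=-149508/120175 (≈-1.2441) theta=-41672/600875 (≈-0.0694)
Rounded to 4 decimal places: x = -1.2441

Answer: -1.2441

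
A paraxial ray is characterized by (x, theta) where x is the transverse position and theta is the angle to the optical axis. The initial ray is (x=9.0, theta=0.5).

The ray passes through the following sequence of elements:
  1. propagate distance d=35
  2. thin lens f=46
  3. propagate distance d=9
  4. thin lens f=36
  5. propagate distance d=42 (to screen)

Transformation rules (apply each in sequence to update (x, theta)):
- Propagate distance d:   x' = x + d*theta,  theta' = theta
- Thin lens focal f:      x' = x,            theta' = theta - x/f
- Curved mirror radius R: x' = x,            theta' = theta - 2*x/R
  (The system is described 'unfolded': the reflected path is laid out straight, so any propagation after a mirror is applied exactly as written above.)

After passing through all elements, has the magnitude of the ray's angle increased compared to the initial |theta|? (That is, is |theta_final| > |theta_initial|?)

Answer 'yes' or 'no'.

Answer: yes

Derivation:
Initial: x=9.0000 theta=0.5000
After 1 (propagate distance d=35): x=26.5000 theta=0.5000
After 2 (thin lens f=46): x=26.5000 theta=-7/92 (≈-0.0761)
After 3 (propagate distance d=9): x=2375/92 (≈25.8152) theta=-7/92 (≈-0.0761)
After 4 (thin lens f=36): x=2375/92 (≈25.8152) theta=-2627/3312 (≈-0.7932)
After 5 (propagate distance d=42 (to screen)): x=-4139/552 (≈-7.4982) theta=-2627/3312 (≈-0.7932)
|theta_initial|=0.5000 |theta_final|=2627/3312 (≈0.7932) -> increased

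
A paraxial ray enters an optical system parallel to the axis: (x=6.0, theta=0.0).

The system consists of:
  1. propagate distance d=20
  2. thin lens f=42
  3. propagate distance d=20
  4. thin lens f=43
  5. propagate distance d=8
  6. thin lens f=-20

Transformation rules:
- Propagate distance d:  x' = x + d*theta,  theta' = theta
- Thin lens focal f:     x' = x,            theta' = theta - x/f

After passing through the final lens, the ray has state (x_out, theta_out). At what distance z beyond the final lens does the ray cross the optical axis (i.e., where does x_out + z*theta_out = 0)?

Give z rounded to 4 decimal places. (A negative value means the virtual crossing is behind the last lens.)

Answer: 9.7483

Derivation:
Initial: x=6.0000 theta=0.0000
After 1 (propagate distance d=20): x=6.0000 theta=0.0000
After 2 (thin lens f=42): x=6.0000 theta=-1/7 (≈-0.1429)
After 3 (propagate distance d=20): x=22/7 (≈3.1429) theta=-1/7 (≈-0.1429)
After 4 (thin lens f=43): x=22/7 (≈3.1429) theta=-65/301 (≈-0.2159)
After 5 (propagate distance d=8): x=426/301 (≈1.4153) theta=-65/301 (≈-0.2159)
After 6 (thin lens f=-20): x=426/301 (≈1.4153) theta=-437/3010 (≈-0.1452)
z_focus = -x_out/theta_out = -(426/301)/(-437/3010) = 4260/437 ≈ 9.7483
Rounded to 4 decimal places: z = 9.7483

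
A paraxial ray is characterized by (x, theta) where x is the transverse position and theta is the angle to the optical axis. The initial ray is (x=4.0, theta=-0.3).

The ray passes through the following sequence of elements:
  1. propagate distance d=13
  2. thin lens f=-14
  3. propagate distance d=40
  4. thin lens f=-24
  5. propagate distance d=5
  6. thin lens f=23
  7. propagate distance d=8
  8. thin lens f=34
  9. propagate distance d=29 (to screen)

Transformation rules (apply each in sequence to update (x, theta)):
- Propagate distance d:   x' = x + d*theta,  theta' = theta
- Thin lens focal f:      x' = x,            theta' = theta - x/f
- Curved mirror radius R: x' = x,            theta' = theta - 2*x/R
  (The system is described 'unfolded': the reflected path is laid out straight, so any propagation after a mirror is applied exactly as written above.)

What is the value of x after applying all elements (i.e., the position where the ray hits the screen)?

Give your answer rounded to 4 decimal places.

Answer: -5.3858

Derivation:
Initial: x=4.0000 theta=-0.3000
After 1 (propagate distance d=13): x=0.1000 theta=-0.3000
After 2 (thin lens f=-14): x=0.1000 theta=-41/140 (≈-0.2929)
After 3 (propagate distance d=40): x=-813/70 (≈-11.6143) theta=-41/140 (≈-0.2929)
After 4 (thin lens f=-24): x=-813/70 (≈-11.6143) theta=-87/112 (≈-0.7768)
After 5 (propagate distance d=5): x=-8679/560 (≈-15.4982) theta=-87/112 (≈-0.7768)
After 6 (thin lens f=23): x=-8679/560 (≈-15.4982) theta=-663/6440 (≈-0.1030)
After 7 (propagate distance d=8): x=-42045/2576 (≈-16.3218) theta=-663/6440 (≈-0.1030)
After 8 (thin lens f=34): x=-42045/2576 (≈-16.3218) theta=165141/437920 (≈0.3771)
After 9 (propagate distance d=29 (to screen)): x=-2358561/437920 (≈-5.3858) theta=165141/437920 (≈0.3771)
Rounded to 4 decimal places: x = -5.3858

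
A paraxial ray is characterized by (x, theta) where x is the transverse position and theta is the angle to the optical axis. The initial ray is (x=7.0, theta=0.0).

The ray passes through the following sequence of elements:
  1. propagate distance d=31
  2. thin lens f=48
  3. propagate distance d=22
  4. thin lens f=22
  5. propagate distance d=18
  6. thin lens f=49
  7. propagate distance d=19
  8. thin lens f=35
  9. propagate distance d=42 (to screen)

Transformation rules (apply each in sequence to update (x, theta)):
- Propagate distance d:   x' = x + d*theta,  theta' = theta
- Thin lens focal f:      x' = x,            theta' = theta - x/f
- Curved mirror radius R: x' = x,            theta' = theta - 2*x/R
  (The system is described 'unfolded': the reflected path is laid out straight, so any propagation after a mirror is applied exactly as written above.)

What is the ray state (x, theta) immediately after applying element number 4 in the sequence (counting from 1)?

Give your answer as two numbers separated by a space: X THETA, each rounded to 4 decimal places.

Answer: 3.7917 -0.3182

Derivation:
Initial: x=7.0000 theta=0.0000
After 1 (propagate distance d=31): x=7.0000 theta=0.0000
After 2 (thin lens f=48): x=7.0000 theta=-7/48 (≈-0.1458)
After 3 (propagate distance d=22): x=91/24 (≈3.7917) theta=-7/48 (≈-0.1458)
After 4 (thin lens f=22): x=91/24 (≈3.7917) theta=-7/22 (≈-0.3182)
Rounded to 4 decimal places: x = 3.7917, theta = -0.3182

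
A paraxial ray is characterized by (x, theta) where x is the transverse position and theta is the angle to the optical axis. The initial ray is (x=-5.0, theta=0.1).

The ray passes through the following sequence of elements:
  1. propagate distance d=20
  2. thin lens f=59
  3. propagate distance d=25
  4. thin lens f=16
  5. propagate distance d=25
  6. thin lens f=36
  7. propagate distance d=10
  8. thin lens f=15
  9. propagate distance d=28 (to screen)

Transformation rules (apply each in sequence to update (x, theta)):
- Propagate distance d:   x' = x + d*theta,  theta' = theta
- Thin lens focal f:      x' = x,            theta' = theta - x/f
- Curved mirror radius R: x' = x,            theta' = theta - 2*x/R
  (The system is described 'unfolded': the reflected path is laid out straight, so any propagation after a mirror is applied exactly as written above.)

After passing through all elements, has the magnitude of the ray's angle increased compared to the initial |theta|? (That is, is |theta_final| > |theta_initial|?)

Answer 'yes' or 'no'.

Answer: yes

Derivation:
Initial: x=-5.0000 theta=0.1000
After 1 (propagate distance d=20): x=-3.0000 theta=0.1000
After 2 (thin lens f=59): x=-3.0000 theta=89/590 (≈0.1508)
After 3 (propagate distance d=25): x=91/118 (≈0.7712) theta=89/590 (≈0.1508)
After 4 (thin lens f=16): x=91/118 (≈0.7712) theta=969/9440 (≈0.1026)
After 5 (propagate distance d=25): x=6301/1888 (≈3.3374) theta=969/9440 (≈0.1026)
After 6 (thin lens f=36): x=6301/1888 (≈3.3374) theta=3379/339840 (≈0.0099)
After 7 (propagate distance d=10): x=116797/33984 (≈3.4368) theta=3379/339840 (≈0.0099)
After 8 (thin lens f=15): x=116797/33984 (≈3.4368) theta=-223457/1019520 (≈-0.2192)
After 9 (propagate distance d=28 (to screen)): x=-1376443/509760 (≈-2.7002) theta=-223457/1019520 (≈-0.2192)
|theta_initial|=0.1000 |theta_final|=223457/1019520 (≈0.2192) -> increased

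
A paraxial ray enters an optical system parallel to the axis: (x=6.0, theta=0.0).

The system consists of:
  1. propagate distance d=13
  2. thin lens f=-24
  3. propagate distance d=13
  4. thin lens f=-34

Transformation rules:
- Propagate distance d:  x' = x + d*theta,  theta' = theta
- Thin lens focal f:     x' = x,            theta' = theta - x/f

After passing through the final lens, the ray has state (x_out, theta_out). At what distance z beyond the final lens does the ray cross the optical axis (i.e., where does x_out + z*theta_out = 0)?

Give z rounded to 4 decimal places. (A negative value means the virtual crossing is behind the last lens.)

Initial: x=6.0000 theta=0.0000
After 1 (propagate distance d=13): x=6.0000 theta=0.0000
After 2 (thin lens f=-24): x=6.0000 theta=0.2500
After 3 (propagate distance d=13): x=9.2500 theta=0.2500
After 4 (thin lens f=-34): x=9.2500 theta=71/136 (≈0.5221)
z_focus = -x_out/theta_out = -(9.2500)/(71/136) = -1258/71 ≈ -17.7183
Rounded to 4 decimal places: z = -17.7183

Answer: -17.7183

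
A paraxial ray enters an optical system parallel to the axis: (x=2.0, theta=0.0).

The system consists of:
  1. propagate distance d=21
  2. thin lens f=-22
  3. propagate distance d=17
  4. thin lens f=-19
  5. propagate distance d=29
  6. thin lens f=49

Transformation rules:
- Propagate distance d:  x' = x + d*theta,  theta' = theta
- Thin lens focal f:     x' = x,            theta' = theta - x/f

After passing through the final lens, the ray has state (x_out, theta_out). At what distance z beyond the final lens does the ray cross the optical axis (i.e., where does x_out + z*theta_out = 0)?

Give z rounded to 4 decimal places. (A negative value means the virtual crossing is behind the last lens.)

Initial: x=2.0000 theta=0.0000
After 1 (propagate distance d=21): x=2.0000 theta=0.0000
After 2 (thin lens f=-22): x=2.0000 theta=1/11 (≈0.0909)
After 3 (propagate distance d=17): x=39/11 (≈3.5455) theta=1/11 (≈0.0909)
After 4 (thin lens f=-19): x=39/11 (≈3.5455) theta=58/209 (≈0.2775)
After 5 (propagate distance d=29): x=2423/209 (≈11.5933) theta=58/209 (≈0.2775)
After 6 (thin lens f=49): x=2423/209 (≈11.5933) theta=419/10241 (≈0.0409)
z_focus = -x_out/theta_out = -(2423/209)/(419/10241) = -118727/419 ≈ -283.3580
Rounded to 4 decimal places: z = -283.3580

Answer: -283.3580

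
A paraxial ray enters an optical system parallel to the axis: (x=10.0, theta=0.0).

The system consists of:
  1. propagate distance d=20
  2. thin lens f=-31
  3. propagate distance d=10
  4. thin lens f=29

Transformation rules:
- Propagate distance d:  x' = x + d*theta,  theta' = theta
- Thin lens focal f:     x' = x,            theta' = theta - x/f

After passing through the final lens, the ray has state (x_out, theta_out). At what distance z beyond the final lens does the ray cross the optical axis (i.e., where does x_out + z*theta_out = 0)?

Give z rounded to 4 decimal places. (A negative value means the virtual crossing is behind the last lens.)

Answer: 99.0833

Derivation:
Initial: x=10.0000 theta=0.0000
After 1 (propagate distance d=20): x=10.0000 theta=0.0000
After 2 (thin lens f=-31): x=10.0000 theta=10/31 (≈0.3226)
After 3 (propagate distance d=10): x=410/31 (≈13.2258) theta=10/31 (≈0.3226)
After 4 (thin lens f=29): x=410/31 (≈13.2258) theta=-120/899 (≈-0.1335)
z_focus = -x_out/theta_out = -(410/31)/(-120/899) = 1189/12 ≈ 99.0833
Rounded to 4 decimal places: z = 99.0833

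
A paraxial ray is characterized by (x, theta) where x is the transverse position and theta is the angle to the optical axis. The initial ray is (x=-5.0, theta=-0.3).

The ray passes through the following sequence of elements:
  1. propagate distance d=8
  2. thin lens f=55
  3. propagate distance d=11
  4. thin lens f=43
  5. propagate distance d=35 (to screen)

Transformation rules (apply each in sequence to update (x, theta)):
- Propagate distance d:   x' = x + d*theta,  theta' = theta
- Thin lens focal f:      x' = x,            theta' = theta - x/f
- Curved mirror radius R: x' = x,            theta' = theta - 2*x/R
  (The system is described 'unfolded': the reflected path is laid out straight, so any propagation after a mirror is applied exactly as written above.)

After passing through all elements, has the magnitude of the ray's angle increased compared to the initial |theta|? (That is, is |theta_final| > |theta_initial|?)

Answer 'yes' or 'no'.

Answer: no

Derivation:
Initial: x=-5.0000 theta=-0.3000
After 1 (propagate distance d=8): x=-7.4000 theta=-0.3000
After 2 (thin lens f=55): x=-7.4000 theta=-91/550 (≈-0.1655)
After 3 (propagate distance d=11): x=-9.2200 theta=-91/550 (≈-0.1655)
After 4 (thin lens f=43): x=-9.2200 theta=579/11825 (≈0.0490)
After 5 (propagate distance d=35 (to screen)): x=-177523/23650 (≈-7.5063) theta=579/11825 (≈0.0490)
|theta_initial|=0.3000 |theta_final|=579/11825 (≈0.0490) -> not increased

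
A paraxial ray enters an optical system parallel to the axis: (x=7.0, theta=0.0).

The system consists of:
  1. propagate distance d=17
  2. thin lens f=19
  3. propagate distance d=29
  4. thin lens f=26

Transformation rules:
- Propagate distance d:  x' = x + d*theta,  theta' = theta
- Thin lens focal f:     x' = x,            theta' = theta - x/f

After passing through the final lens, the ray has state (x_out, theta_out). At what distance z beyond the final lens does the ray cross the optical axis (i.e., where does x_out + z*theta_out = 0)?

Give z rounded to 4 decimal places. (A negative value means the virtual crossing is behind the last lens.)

Initial: x=7.0000 theta=0.0000
After 1 (propagate distance d=17): x=7.0000 theta=0.0000
After 2 (thin lens f=19): x=7.0000 theta=-7/19 (≈-0.3684)
After 3 (propagate distance d=29): x=-70/19 (≈-3.6842) theta=-7/19 (≈-0.3684)
After 4 (thin lens f=26): x=-70/19 (≈-3.6842) theta=-56/247 (≈-0.2267)
z_focus = -x_out/theta_out = -(-70/19)/(-56/247) = -16.2500
Rounded to 4 decimal places: z = -16.2500

Answer: -16.2500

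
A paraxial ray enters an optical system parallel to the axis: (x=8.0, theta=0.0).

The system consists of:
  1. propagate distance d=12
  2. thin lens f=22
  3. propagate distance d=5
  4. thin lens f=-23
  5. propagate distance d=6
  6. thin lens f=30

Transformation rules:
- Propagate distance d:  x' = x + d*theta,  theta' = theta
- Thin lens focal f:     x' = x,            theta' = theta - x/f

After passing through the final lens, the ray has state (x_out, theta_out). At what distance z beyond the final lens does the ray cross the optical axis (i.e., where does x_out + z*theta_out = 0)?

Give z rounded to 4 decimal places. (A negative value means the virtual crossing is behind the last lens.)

Answer: 19.9065

Derivation:
Initial: x=8.0000 theta=0.0000
After 1 (propagate distance d=12): x=8.0000 theta=0.0000
After 2 (thin lens f=22): x=8.0000 theta=-4/11 (≈-0.3636)
After 3 (propagate distance d=5): x=68/11 (≈6.1818) theta=-4/11 (≈-0.3636)
After 4 (thin lens f=-23): x=68/11 (≈6.1818) theta=-24/253 (≈-0.0949)
After 5 (propagate distance d=6): x=1420/253 (≈5.6126) theta=-24/253 (≈-0.0949)
After 6 (thin lens f=30): x=1420/253 (≈5.6126) theta=-214/759 (≈-0.2819)
z_focus = -x_out/theta_out = -(1420/253)/(-214/759) = 2130/107 ≈ 19.9065
Rounded to 4 decimal places: z = 19.9065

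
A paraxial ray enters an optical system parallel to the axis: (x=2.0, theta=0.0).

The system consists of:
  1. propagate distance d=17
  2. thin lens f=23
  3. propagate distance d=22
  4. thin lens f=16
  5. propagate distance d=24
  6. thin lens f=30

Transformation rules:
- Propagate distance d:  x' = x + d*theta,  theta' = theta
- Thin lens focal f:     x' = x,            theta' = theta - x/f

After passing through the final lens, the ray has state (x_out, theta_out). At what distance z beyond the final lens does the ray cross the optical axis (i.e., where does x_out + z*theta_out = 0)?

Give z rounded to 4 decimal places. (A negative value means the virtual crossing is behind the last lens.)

Answer: -99.6610

Derivation:
Initial: x=2.0000 theta=0.0000
After 1 (propagate distance d=17): x=2.0000 theta=0.0000
After 2 (thin lens f=23): x=2.0000 theta=-2/23 (≈-0.0870)
After 3 (propagate distance d=22): x=2/23 (≈0.0870) theta=-2/23 (≈-0.0870)
After 4 (thin lens f=16): x=2/23 (≈0.0870) theta=-17/184 (≈-0.0924)
After 5 (propagate distance d=24): x=-49/23 (≈-2.1304) theta=-17/184 (≈-0.0924)
After 6 (thin lens f=30): x=-49/23 (≈-2.1304) theta=-59/2760 (≈-0.0214)
z_focus = -x_out/theta_out = -(-49/23)/(-59/2760) = -5880/59 ≈ -99.6610
Rounded to 4 decimal places: z = -99.6610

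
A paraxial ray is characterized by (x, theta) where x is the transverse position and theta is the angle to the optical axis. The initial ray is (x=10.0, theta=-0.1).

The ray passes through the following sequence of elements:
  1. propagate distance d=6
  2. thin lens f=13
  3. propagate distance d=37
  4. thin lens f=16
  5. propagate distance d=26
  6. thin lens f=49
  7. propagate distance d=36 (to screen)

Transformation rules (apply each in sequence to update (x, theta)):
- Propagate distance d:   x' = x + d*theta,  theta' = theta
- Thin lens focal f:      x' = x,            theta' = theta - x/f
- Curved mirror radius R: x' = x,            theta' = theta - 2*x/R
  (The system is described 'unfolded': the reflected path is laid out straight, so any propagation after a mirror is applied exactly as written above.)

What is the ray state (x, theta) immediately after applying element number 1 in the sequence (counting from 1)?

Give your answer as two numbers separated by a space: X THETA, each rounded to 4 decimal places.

Initial: x=10.0000 theta=-0.1000
After 1 (propagate distance d=6): x=9.4000 theta=-0.1000
Rounded to 4 decimal places: x = 9.4000, theta = -0.1000

Answer: 9.4000 -0.1000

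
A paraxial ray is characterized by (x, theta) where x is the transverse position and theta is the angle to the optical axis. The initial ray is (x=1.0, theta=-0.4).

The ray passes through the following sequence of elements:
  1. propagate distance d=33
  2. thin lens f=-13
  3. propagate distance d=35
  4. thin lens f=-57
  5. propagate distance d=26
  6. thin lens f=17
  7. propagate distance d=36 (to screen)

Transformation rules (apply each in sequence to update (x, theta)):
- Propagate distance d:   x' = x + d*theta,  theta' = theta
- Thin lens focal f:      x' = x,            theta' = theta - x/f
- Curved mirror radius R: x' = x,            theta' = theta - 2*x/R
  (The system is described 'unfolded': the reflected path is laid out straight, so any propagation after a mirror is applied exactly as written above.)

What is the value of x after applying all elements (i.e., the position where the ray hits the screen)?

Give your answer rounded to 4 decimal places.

Answer: 49.5119

Derivation:
Initial: x=1.0000 theta=-0.4000
After 1 (propagate distance d=33): x=-12.2000 theta=-0.4000
After 2 (thin lens f=-13): x=-12.2000 theta=-87/65 (≈-1.3385)
After 3 (propagate distance d=35): x=-3838/65 (≈-59.0462) theta=-87/65 (≈-1.3385)
After 4 (thin lens f=-57): x=-3838/65 (≈-59.0462) theta=-463/195 (≈-2.3744)
After 5 (propagate distance d=26): x=-23552/195 (≈-120.7795) theta=-463/195 (≈-2.3744)
After 6 (thin lens f=17): x=-23552/195 (≈-120.7795) theta=5227/1105 (≈4.7303)
After 7 (propagate distance d=36 (to screen)): x=164132/3315 (≈49.5119) theta=5227/1105 (≈4.7303)
Rounded to 4 decimal places: x = 49.5119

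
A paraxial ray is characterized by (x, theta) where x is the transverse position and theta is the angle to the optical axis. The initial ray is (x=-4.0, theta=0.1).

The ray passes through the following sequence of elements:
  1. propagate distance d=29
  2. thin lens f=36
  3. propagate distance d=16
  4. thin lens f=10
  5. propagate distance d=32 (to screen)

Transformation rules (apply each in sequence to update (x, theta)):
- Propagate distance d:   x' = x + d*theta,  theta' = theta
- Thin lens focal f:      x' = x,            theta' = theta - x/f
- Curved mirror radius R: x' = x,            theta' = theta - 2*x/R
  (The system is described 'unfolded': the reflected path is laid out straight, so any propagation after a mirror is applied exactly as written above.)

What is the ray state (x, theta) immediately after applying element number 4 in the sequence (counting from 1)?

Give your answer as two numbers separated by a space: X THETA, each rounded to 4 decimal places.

Initial: x=-4.0000 theta=0.1000
After 1 (propagate distance d=29): x=-1.1000 theta=0.1000
After 2 (thin lens f=36): x=-1.1000 theta=47/360 (≈0.1306)
After 3 (propagate distance d=16): x=89/90 (≈0.9889) theta=47/360 (≈0.1306)
After 4 (thin lens f=10): x=89/90 (≈0.9889) theta=19/600 (≈0.0317)
Rounded to 4 decimal places: x = 0.9889, theta = 0.0317

Answer: 0.9889 0.0317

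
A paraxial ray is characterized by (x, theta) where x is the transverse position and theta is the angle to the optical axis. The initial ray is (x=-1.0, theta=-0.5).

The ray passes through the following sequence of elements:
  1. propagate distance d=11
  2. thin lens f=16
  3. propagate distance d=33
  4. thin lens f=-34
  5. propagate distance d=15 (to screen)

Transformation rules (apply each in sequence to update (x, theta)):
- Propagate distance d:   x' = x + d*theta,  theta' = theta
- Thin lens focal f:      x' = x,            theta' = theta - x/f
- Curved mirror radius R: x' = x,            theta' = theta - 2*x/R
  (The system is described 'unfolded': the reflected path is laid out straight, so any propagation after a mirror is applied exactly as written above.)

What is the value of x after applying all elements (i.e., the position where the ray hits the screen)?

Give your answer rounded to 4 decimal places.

Initial: x=-1.0000 theta=-0.5000
After 1 (propagate distance d=11): x=-6.5000 theta=-0.5000
After 2 (thin lens f=16): x=-6.5000 theta=-3/32 (≈-0.0938)
After 3 (propagate distance d=33): x=-307/32 (≈-9.5938) theta=-3/32 (≈-0.0938)
After 4 (thin lens f=-34): x=-307/32 (≈-9.5938) theta=-409/1088 (≈-0.3759)
After 5 (propagate distance d=15 (to screen)): x=-16573/1088 (≈-15.2325) theta=-409/1088 (≈-0.3759)
Rounded to 4 decimal places: x = -15.2325

Answer: -15.2325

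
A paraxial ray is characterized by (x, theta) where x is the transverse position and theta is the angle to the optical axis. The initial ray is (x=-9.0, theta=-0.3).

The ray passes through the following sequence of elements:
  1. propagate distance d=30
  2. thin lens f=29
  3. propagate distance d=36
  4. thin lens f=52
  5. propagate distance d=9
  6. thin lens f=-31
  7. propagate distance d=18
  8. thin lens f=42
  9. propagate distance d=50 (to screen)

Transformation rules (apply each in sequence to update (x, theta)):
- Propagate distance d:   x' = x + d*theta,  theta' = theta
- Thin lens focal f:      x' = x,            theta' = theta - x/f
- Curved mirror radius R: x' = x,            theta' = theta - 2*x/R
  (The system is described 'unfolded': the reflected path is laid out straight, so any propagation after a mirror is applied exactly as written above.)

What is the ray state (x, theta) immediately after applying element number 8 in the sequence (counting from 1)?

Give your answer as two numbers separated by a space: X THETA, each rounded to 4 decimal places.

Answer: 4.1316 0.2674

Derivation:
Initial: x=-9.0000 theta=-0.3000
After 1 (propagate distance d=30): x=-18.0000 theta=-0.3000
After 2 (thin lens f=29): x=-18.0000 theta=93/290 (≈0.3207)
After 3 (propagate distance d=36): x=-936/145 (≈-6.4552) theta=93/290 (≈0.3207)
After 4 (thin lens f=52): x=-936/145 (≈-6.4552) theta=129/290 (≈0.4448)
After 5 (propagate distance d=9): x=-711/290 (≈-2.4517) theta=129/290 (≈0.4448)
After 6 (thin lens f=-31): x=-711/290 (≈-2.4517) theta=1644/4495 (≈0.3657)
After 7 (propagate distance d=18): x=37143/8990 (≈4.1316) theta=1644/4495 (≈0.3657)
After 8 (thin lens f=42): x=37143/8990 (≈4.1316) theta=33651/125860 (≈0.2674)
Rounded to 4 decimal places: x = 4.1316, theta = 0.2674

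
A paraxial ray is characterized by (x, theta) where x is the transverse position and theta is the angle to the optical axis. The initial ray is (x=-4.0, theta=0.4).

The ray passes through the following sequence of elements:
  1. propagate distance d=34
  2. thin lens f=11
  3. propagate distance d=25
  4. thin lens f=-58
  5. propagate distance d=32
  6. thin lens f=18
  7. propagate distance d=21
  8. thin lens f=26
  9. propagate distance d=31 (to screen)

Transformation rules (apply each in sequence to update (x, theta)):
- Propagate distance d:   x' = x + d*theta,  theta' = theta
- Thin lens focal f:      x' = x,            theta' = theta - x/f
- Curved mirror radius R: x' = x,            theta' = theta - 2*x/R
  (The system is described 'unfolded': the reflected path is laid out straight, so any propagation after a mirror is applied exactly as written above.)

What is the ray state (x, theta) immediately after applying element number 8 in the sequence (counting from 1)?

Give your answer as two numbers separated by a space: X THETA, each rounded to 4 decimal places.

Answer: -7.6355 0.8143

Derivation:
Initial: x=-4.0000 theta=0.4000
After 1 (propagate distance d=34): x=9.6000 theta=0.4000
After 2 (thin lens f=11): x=9.6000 theta=-26/55 (≈-0.4727)
After 3 (propagate distance d=25): x=-122/55 (≈-2.2182) theta=-26/55 (≈-0.4727)
After 4 (thin lens f=-58): x=-122/55 (≈-2.2182) theta=-163/319 (≈-0.5110)
After 5 (propagate distance d=32): x=-29618/1595 (≈-18.5693) theta=-163/319 (≈-0.5110)
After 6 (thin lens f=18): x=-29618/1595 (≈-18.5693) theta=7474/14355 (≈0.5207)
After 7 (propagate distance d=21): x=-36536/4785 (≈-7.6355) theta=7474/14355 (≈0.5207)
After 8 (thin lens f=26): x=-36536/4785 (≈-7.6355) theta=151966/186615 (≈0.8143)
Rounded to 4 decimal places: x = -7.6355, theta = 0.8143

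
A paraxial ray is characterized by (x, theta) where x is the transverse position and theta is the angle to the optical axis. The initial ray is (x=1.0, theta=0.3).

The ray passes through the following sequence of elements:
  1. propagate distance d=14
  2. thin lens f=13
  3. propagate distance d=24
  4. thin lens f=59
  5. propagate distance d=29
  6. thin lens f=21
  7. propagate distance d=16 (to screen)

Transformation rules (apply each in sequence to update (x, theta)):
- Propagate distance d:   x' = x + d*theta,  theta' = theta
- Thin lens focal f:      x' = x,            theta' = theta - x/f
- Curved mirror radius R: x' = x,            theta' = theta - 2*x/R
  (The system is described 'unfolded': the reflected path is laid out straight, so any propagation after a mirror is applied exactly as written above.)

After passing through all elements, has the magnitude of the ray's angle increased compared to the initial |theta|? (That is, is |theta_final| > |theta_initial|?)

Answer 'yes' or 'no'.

Initial: x=1.0000 theta=0.3000
After 1 (propagate distance d=14): x=5.2000 theta=0.3000
After 2 (thin lens f=13): x=5.2000 theta=-0.1000
After 3 (propagate distance d=24): x=2.8000 theta=-0.1000
After 4 (thin lens f=59): x=2.8000 theta=-87/590 (≈-0.1475)
After 5 (propagate distance d=29): x=-871/590 (≈-1.4763) theta=-87/590 (≈-0.1475)
After 6 (thin lens f=21): x=-871/590 (≈-1.4763) theta=-478/6195 (≈-0.0772)
After 7 (propagate distance d=16 (to screen)): x=-33587/12390 (≈-2.7108) theta=-478/6195 (≈-0.0772)
|theta_initial|=0.3000 |theta_final|=478/6195 (≈0.0772) -> not increased

Answer: no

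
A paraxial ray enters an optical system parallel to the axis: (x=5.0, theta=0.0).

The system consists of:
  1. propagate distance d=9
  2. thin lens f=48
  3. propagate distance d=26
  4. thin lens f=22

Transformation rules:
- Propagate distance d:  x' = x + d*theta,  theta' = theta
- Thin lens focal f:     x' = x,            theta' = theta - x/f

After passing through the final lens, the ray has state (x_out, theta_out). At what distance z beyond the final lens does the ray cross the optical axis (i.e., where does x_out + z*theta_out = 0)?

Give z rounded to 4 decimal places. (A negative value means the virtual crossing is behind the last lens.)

Initial: x=5.0000 theta=0.0000
After 1 (propagate distance d=9): x=5.0000 theta=0.0000
After 2 (thin lens f=48): x=5.0000 theta=-5/48 (≈-0.1042)
After 3 (propagate distance d=26): x=55/24 (≈2.2917) theta=-5/48 (≈-0.1042)
After 4 (thin lens f=22): x=55/24 (≈2.2917) theta=-5/24 (≈-0.2083)
z_focus = -x_out/theta_out = -(55/24)/(-5/24) = 11.0000
Rounded to 4 decimal places: z = 11.0000

Answer: 11.0000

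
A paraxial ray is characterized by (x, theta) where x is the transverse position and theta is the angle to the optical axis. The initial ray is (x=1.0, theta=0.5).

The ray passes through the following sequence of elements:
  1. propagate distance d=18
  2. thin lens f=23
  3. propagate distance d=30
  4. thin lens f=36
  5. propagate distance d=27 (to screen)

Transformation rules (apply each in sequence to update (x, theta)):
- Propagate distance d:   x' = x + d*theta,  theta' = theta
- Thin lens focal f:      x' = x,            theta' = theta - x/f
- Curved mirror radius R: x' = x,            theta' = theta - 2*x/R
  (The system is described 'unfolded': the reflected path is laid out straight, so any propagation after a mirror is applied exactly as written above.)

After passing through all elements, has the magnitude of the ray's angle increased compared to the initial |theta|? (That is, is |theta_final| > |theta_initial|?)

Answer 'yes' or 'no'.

Initial: x=1.0000 theta=0.5000
After 1 (propagate distance d=18): x=10.0000 theta=0.5000
After 2 (thin lens f=23): x=10.0000 theta=3/46 (≈0.0652)
After 3 (propagate distance d=30): x=275/23 (≈11.9565) theta=3/46 (≈0.0652)
After 4 (thin lens f=36): x=275/23 (≈11.9565) theta=-221/828 (≈-0.2669)
After 5 (propagate distance d=27 (to screen)): x=4.7500 theta=-221/828 (≈-0.2669)
|theta_initial|=0.5000 |theta_final|=221/828 (≈0.2669) -> not increased

Answer: no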